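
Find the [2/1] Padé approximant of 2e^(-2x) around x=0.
(4*x**2/3 - 8*x/3 + 2)/(2*x/3 + 1)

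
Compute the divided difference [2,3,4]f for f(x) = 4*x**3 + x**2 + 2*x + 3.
37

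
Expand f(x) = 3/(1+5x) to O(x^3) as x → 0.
3 - 15*x + 75*x**2 + O(x**3)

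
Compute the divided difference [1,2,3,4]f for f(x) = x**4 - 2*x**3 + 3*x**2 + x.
8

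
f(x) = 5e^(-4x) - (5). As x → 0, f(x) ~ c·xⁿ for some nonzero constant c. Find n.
1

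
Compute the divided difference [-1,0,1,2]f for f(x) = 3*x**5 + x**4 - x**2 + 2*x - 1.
17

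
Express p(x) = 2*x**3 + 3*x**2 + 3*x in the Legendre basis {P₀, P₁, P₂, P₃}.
P₀ + (21/5)P₁ + (2)P₂ + (4/5)P₃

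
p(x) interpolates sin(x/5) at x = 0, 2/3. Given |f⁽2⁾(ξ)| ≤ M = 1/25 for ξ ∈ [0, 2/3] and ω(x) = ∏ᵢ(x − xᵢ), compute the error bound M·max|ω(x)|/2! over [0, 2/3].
1/450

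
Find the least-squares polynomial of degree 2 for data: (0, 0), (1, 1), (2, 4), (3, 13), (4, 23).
1/35 + (-37/35)x + (12/7)x²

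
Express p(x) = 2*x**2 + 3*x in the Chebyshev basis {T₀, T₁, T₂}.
T₀ + (3)T₁ + T₂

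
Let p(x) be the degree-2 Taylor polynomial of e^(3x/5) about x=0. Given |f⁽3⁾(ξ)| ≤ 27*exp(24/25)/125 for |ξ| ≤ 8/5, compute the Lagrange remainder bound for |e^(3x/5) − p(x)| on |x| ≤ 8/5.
2304*exp(24/25)/15625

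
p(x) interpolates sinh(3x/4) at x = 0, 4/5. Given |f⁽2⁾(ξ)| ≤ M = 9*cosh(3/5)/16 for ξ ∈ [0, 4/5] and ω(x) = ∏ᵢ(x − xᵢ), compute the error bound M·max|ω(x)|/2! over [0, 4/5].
9*cosh(3/5)/200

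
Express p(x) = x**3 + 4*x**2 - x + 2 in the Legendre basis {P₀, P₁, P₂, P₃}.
(10/3)P₀ + (-2/5)P₁ + (8/3)P₂ + (2/5)P₃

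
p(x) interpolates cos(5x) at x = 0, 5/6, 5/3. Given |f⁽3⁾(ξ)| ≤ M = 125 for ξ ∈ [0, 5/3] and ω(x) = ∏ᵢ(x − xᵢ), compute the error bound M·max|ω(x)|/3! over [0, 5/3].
15625*sqrt(3)/5832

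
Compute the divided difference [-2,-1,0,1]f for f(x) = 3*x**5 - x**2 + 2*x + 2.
15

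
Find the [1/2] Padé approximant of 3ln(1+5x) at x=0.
15*x/(-25*x**2/12 + 5*x/2 + 1)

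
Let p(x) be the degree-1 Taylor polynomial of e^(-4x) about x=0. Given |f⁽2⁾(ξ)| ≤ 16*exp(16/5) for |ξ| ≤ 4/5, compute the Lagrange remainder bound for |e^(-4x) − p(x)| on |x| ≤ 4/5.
128*exp(16/5)/25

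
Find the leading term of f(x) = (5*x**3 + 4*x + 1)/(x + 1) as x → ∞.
5*x**2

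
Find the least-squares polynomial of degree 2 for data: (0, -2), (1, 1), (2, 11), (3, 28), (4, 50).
-76/35 + (17/70)x + (45/14)x²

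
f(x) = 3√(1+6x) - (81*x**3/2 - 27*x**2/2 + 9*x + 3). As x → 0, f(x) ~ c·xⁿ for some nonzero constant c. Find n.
4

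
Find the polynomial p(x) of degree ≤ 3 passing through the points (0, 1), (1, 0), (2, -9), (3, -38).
-2*x**3 + 2*x**2 - x + 1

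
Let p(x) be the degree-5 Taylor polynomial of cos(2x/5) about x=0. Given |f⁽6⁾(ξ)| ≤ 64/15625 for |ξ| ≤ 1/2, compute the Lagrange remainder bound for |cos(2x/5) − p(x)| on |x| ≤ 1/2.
1/11250000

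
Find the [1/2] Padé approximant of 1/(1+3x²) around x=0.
1/(3*x**2 + 1)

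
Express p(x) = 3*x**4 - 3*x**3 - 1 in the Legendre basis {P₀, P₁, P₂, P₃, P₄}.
(-2/5)P₀ + (-9/5)P₁ + (12/7)P₂ + (-6/5)P₃ + (24/35)P₄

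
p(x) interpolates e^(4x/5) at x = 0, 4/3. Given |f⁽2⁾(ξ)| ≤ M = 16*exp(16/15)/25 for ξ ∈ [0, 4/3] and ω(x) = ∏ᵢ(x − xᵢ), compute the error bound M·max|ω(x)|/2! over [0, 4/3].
32*exp(16/15)/225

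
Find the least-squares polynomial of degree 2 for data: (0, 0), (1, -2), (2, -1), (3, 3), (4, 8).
-6/35 + (-193/70)x + (17/14)x²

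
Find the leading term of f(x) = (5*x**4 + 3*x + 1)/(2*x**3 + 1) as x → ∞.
5*x/2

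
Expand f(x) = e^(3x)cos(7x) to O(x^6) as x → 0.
1 + 3*x - 20*x**2 - 69*x**3 - 41*x**4/6 + 1919*x**5/10 + O(x**6)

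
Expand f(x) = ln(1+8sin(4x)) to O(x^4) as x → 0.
32*x - 512*x**2 + 32512*x**3/3 + O(x**4)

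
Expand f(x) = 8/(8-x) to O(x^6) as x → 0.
1 + x/8 + x**2/64 + x**3/512 + x**4/4096 + x**5/32768 + O(x**6)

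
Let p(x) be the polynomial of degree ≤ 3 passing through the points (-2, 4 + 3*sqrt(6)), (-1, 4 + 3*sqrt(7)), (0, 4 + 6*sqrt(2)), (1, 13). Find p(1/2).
-15*sqrt(7)/16 + 3*sqrt(6)/16 + 109/16 + 45*sqrt(2)/8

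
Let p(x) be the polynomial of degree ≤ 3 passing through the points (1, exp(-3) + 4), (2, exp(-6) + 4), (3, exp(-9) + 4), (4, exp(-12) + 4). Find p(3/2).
(-5*exp(3) + 1 + 15*exp(6) + 5*exp(9) + 64*exp(12))*exp(-12)/16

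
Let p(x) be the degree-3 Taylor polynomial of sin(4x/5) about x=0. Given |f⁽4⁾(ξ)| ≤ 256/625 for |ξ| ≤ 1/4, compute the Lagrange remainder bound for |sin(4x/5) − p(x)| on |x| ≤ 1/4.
1/15000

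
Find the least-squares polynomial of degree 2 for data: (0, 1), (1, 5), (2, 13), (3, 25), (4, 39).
29/35 + (96/35)x + (12/7)x²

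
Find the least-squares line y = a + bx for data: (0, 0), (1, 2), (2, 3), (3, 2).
a = 7/10, b = 7/10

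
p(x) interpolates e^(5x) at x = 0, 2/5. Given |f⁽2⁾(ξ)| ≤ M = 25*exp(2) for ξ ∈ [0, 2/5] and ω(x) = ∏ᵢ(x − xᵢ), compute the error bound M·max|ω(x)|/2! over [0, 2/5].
exp(2)/2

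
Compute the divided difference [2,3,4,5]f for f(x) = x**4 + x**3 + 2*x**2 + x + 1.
15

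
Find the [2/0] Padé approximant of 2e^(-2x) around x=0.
4*x**2 - 4*x + 2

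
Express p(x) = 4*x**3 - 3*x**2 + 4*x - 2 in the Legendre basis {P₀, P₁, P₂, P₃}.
(-3)P₀ + (32/5)P₁ + (-2)P₂ + (8/5)P₃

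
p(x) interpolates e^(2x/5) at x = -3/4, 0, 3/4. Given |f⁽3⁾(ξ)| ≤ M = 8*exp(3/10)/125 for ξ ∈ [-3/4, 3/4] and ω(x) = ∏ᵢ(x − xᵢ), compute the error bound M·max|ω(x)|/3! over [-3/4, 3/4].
sqrt(3)*exp(3/10)/1000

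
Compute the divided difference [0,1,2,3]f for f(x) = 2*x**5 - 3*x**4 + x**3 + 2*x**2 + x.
33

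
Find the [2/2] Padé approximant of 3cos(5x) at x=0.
(3 - 125*x**2/4)/(25*x**2/12 + 1)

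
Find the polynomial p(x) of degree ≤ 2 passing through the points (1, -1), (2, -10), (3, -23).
-2*x**2 - 3*x + 4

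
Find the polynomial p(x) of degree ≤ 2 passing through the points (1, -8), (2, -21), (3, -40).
-3*x**2 - 4*x - 1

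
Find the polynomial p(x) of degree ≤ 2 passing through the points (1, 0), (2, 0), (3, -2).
-x**2 + 3*x - 2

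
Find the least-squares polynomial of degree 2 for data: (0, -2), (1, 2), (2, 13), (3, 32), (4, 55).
-78/35 + (44/35)x + (23/7)x²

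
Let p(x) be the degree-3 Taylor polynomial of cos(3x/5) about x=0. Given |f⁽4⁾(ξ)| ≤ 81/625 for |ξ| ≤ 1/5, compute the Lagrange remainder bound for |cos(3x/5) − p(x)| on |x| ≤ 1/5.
27/3125000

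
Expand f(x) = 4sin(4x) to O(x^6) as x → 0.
16*x - 128*x**3/3 + 512*x**5/15 + O(x**6)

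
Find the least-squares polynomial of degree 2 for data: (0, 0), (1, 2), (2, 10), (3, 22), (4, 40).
-2/35 + (-2/7)x + (18/7)x²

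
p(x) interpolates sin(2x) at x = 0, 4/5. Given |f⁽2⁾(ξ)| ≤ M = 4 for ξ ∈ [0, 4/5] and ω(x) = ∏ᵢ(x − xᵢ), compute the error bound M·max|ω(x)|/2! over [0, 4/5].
8/25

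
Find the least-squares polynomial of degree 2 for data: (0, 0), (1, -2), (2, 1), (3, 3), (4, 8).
-12/35 + (-113/70)x + (13/14)x²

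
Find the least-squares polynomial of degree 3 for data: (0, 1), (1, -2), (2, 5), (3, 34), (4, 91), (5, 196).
50/63 + (-1145/378)x + (-155/126)x² + (52/27)x³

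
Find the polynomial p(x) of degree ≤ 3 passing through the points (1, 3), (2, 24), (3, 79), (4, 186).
3*x**3 - x**2 + 3*x - 2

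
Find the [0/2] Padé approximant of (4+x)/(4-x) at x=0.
1/(x**2/8 - x/2 + 1)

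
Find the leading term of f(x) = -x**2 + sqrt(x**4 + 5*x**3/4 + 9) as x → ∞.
5*x/8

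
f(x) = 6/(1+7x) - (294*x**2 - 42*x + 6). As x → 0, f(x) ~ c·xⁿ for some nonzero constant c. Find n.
3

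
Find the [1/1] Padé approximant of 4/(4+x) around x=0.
1/(x/4 + 1)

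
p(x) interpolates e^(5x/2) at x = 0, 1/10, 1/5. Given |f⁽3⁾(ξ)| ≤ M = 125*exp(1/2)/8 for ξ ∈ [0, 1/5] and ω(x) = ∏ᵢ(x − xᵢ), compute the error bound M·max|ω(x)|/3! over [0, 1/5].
sqrt(3)*exp(1/2)/1728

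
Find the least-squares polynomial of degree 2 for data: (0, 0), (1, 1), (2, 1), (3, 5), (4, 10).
11/35 + (-36/35)x + (6/7)x²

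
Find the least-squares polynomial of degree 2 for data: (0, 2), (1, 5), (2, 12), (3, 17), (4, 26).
64/35 + (22/7)x + (5/7)x²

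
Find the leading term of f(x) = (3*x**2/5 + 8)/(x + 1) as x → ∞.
3*x/5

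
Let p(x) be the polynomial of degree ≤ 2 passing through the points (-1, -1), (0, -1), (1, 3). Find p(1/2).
1/2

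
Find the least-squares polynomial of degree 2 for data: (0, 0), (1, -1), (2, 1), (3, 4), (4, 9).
-1/7 + (-99/70)x + (13/14)x²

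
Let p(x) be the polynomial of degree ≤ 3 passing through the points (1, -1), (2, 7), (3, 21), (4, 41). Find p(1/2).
-11/4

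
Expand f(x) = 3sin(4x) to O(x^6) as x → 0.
12*x - 32*x**3 + 128*x**5/5 + O(x**6)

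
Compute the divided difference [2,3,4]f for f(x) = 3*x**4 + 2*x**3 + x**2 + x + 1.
184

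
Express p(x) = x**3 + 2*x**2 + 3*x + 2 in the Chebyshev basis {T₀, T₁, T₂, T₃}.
(3)T₀ + (15/4)T₁ + T₂ + (1/4)T₃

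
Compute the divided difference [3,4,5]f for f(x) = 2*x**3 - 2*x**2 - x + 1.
22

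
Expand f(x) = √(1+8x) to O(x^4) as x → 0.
1 + 4*x - 8*x**2 + 32*x**3 + O(x**4)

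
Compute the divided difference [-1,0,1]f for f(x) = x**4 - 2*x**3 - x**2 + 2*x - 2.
0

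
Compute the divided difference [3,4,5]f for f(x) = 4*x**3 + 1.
48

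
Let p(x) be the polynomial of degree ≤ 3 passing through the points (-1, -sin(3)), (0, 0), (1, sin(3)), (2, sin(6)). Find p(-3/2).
-7*sin(3)/8 - 5*sin(6)/16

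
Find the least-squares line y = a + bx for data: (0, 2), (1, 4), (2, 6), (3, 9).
a = 9/5, b = 23/10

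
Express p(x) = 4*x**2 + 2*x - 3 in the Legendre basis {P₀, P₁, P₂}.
(-5/3)P₀ + (2)P₁ + (8/3)P₂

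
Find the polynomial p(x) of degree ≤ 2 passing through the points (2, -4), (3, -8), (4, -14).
-x**2 + x - 2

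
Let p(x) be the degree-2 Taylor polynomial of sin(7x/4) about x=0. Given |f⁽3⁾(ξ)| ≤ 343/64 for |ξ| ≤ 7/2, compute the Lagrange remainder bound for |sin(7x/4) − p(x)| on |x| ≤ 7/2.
117649/3072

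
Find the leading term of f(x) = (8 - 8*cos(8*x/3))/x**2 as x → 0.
256/9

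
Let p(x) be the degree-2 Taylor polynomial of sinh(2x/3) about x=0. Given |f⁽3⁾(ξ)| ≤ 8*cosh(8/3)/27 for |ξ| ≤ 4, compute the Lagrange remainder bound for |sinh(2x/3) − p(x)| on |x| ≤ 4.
256*cosh(8/3)/81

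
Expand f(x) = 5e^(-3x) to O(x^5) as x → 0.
5 - 15*x + 45*x**2/2 - 45*x**3/2 + 135*x**4/8 + O(x**5)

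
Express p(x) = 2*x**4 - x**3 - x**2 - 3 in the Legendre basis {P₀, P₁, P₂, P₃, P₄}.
(-44/15)P₀ + (-3/5)P₁ + (10/21)P₂ + (-2/5)P₃ + (16/35)P₄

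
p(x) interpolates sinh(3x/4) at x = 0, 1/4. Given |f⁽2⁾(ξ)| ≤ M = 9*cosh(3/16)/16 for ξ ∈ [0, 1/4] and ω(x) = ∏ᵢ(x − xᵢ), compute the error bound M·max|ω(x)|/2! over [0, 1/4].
9*cosh(3/16)/2048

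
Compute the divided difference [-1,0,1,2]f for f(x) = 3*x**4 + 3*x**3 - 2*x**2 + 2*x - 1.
9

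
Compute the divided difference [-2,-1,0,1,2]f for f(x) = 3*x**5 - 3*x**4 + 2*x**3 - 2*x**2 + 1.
-3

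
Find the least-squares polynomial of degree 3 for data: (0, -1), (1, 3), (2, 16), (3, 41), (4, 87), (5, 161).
-74/63 + (661/189)x + (17/126)x² + (61/54)x³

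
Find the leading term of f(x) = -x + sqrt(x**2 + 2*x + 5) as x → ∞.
1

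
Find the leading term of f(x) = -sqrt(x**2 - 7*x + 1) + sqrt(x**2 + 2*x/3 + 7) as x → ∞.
23/6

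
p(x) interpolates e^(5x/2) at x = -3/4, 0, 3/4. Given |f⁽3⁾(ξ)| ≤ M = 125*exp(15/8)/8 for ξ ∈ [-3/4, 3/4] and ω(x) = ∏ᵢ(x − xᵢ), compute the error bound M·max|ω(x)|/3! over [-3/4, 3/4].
125*sqrt(3)*exp(15/8)/512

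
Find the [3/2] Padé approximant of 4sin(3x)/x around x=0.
(12 - 63*x**2/5)/(9*x**2/20 + 1)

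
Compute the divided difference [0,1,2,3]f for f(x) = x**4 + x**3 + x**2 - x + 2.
7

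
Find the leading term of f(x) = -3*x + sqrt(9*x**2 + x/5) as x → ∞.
1/30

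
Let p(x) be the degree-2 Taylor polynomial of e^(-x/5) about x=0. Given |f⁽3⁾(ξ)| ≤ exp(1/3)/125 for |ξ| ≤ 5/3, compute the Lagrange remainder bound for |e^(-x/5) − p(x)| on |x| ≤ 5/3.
exp(1/3)/162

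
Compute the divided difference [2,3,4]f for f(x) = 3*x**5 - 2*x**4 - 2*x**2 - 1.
743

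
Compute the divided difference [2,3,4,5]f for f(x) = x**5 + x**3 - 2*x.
126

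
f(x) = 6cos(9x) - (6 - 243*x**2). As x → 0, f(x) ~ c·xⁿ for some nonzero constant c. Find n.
4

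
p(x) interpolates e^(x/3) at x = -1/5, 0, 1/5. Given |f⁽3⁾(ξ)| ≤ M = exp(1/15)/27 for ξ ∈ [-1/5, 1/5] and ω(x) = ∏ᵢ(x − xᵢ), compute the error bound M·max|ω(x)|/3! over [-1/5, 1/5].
sqrt(3)*exp(1/15)/91125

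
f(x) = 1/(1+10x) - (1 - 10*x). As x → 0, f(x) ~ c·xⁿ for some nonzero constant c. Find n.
2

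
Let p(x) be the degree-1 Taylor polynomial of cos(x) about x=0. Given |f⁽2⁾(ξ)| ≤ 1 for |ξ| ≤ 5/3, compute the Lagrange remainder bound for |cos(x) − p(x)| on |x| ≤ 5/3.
25/18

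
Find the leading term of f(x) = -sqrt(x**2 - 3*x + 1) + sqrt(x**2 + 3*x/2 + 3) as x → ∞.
9/4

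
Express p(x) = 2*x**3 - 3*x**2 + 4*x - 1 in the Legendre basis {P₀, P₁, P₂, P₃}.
(-2)P₀ + (26/5)P₁ + (-2)P₂ + (4/5)P₃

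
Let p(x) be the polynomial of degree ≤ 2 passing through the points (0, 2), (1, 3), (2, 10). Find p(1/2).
7/4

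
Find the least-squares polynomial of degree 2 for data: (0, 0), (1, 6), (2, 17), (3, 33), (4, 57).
9/35 + (167/70)x + (41/14)x²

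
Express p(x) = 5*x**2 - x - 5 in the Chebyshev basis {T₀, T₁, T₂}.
(-5/2)T₀ - T₁ + (5/2)T₂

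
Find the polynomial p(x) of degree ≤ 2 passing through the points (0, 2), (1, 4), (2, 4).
-x**2 + 3*x + 2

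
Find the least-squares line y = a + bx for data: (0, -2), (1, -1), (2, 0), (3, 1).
a = -2, b = 1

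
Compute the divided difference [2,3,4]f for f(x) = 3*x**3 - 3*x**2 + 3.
24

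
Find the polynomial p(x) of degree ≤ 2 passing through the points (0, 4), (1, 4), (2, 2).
-x**2 + x + 4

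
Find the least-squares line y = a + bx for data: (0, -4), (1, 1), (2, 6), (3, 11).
a = -4, b = 5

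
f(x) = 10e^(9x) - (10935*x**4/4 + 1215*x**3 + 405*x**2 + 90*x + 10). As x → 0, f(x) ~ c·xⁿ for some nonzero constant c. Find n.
5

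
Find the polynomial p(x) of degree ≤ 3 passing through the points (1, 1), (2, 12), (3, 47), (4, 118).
2*x**3 - 3*x + 2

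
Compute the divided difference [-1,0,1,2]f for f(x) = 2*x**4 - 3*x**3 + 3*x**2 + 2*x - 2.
1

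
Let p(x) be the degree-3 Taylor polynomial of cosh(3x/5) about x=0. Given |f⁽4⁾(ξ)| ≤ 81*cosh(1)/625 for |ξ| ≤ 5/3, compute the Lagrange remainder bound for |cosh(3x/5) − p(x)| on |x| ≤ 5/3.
cosh(1)/24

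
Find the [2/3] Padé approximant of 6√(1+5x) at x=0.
(525*x**2/8 + 42*x + 6)/(-25*x**3/32 + 45*x**2/16 + 9*x/2 + 1)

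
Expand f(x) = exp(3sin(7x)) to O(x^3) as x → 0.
1 + 21*x + 441*x**2/2 + O(x**3)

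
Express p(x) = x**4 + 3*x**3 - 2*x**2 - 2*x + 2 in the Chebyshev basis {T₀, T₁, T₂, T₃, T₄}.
(11/8)T₀ + (1/4)T₁ + (-1/2)T₂ + (3/4)T₃ + (1/8)T₄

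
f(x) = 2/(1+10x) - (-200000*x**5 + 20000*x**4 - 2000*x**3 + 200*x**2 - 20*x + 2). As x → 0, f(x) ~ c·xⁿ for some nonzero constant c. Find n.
6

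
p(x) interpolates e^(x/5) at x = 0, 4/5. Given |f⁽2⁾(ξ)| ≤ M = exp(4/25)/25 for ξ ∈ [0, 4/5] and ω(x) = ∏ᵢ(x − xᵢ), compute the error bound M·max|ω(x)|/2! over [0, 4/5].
2*exp(4/25)/625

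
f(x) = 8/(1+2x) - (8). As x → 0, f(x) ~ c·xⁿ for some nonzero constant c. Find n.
1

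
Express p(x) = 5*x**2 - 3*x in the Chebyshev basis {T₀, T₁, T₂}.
(5/2)T₀ + (-3)T₁ + (5/2)T₂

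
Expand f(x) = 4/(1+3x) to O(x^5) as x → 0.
4 - 12*x + 36*x**2 - 108*x**3 + 324*x**4 + O(x**5)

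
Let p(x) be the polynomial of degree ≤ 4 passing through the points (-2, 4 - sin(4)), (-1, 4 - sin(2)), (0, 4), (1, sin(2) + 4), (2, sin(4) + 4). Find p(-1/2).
-5*sin(2)/8 + sin(4)/16 + 4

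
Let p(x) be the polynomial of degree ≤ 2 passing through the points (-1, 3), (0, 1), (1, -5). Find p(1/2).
-3/2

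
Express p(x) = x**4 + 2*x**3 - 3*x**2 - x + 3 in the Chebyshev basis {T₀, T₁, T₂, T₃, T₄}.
(15/8)T₀ + (1/2)T₁ - T₂ + (1/2)T₃ + (1/8)T₄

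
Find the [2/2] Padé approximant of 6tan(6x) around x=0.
36*x/(1 - 12*x**2)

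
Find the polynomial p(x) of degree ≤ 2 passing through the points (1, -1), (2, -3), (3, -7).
-x**2 + x - 1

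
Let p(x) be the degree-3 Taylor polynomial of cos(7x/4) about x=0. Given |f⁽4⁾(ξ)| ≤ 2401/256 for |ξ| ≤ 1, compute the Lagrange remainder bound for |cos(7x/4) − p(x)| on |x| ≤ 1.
2401/6144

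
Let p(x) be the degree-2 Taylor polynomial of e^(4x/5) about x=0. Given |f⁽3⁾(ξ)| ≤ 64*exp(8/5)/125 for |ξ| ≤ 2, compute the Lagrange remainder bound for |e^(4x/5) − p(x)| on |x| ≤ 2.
256*exp(8/5)/375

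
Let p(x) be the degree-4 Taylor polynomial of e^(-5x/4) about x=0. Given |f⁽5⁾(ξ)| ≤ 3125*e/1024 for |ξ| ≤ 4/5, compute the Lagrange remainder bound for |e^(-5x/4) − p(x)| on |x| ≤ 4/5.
e/120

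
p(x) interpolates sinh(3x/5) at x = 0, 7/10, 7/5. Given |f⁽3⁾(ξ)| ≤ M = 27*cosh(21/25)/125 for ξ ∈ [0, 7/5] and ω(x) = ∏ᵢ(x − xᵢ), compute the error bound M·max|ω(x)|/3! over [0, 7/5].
343*sqrt(3)*cosh(21/25)/125000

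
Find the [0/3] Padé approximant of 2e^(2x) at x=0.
2/(-4*x**3/3 + 2*x**2 - 2*x + 1)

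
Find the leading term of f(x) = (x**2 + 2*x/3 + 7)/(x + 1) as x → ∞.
x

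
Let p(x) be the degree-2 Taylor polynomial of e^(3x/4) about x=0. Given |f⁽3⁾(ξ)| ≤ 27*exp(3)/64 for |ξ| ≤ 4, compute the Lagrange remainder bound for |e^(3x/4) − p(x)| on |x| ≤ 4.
9*exp(3)/2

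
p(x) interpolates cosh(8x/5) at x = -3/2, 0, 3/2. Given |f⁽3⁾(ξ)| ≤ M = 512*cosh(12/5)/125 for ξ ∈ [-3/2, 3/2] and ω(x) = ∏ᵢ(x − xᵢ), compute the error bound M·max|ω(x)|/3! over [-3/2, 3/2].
64*sqrt(3)*cosh(12/5)/125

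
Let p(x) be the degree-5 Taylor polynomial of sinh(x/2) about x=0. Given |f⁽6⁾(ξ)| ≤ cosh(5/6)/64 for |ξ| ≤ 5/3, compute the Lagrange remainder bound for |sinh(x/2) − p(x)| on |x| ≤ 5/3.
3125*cosh(5/6)/6718464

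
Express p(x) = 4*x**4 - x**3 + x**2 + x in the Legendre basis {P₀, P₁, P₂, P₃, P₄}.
(17/15)P₀ + (2/5)P₁ + (62/21)P₂ + (-2/5)P₃ + (32/35)P₄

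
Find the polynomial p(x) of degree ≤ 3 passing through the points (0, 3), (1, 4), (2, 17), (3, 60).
3*x**3 - 3*x**2 + x + 3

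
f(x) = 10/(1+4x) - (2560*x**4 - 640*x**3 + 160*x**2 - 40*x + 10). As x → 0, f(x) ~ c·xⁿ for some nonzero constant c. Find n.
5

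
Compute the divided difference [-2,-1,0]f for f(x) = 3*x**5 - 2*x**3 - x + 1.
-39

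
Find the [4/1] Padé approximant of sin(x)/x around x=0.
x**4/120 - x**2/6 + 1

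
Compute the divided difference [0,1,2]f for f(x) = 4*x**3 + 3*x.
12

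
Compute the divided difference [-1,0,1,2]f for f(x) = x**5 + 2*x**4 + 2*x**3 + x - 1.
11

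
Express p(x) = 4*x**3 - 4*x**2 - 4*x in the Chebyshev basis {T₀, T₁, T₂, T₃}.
(-2)T₀ - T₁ + (-2)T₂ + T₃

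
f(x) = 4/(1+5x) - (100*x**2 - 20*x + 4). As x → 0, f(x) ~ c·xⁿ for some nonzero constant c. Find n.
3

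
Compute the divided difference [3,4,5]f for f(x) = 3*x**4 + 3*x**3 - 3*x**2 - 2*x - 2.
324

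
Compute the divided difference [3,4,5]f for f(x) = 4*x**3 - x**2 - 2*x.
47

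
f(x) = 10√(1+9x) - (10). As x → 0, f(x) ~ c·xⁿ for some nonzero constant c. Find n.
1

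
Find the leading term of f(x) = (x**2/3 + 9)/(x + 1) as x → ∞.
x/3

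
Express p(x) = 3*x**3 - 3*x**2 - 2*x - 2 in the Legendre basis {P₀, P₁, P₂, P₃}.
(-3)P₀ + (-1/5)P₁ + (-2)P₂ + (6/5)P₃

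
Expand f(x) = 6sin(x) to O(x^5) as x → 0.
6*x - x**3 + O(x**5)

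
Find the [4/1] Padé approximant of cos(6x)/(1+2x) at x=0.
(54*x**4 - 18*x**2 + 1)/(2*x + 1)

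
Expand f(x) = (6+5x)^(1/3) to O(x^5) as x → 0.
6**(1/3) + 5*6**(1/3)*x/18 - 25*6**(1/3)*x**2/324 + 625*6**(1/3)*x**3/17496 - 3125*6**(1/3)*x**4/157464 + O(x**5)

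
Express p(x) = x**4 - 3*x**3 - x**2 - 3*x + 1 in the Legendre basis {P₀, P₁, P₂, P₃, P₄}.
(13/15)P₀ + (-24/5)P₁ + (-2/21)P₂ + (-6/5)P₃ + (8/35)P₄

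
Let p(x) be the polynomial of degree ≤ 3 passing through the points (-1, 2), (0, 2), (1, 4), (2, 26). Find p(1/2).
13/8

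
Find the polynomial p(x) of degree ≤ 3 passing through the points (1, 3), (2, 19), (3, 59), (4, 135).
2*x**3 + 2*x - 1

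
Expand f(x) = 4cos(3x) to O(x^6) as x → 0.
4 - 18*x**2 + 27*x**4/2 + O(x**6)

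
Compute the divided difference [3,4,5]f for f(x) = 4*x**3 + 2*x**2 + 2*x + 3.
50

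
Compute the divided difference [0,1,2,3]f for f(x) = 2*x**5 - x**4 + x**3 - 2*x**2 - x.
45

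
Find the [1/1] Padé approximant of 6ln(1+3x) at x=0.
18*x/(3*x/2 + 1)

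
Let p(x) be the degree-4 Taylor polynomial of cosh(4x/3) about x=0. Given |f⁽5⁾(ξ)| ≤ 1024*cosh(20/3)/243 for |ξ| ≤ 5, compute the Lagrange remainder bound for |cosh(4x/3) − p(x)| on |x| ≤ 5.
80000*cosh(20/3)/729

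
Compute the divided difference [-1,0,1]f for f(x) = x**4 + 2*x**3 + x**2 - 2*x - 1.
2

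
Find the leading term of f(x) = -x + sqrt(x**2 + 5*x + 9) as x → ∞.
5/2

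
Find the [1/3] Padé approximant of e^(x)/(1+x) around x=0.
(3*x/8 + 1)/(7*x**3/48 - x**2/2 + 3*x/8 + 1)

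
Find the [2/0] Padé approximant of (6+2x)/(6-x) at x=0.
x**2/12 + x/2 + 1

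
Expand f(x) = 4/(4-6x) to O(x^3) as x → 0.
1 + 3*x/2 + 9*x**2/4 + O(x**3)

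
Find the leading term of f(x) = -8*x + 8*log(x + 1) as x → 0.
-4*x**2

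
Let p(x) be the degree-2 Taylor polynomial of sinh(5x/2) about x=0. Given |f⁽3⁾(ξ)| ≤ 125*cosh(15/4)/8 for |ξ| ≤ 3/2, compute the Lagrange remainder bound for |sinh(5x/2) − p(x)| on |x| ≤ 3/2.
1125*cosh(15/4)/128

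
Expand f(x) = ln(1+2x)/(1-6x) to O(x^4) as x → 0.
2*x + 10*x**2 + 188*x**3/3 + O(x**4)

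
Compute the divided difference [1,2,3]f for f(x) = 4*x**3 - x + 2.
24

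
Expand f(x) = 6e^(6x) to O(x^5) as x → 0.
6 + 36*x + 108*x**2 + 216*x**3 + 324*x**4 + O(x**5)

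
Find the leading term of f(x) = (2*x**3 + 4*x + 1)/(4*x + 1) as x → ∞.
x**2/2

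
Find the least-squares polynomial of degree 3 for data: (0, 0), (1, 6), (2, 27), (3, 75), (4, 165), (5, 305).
13/126 + (1523/756)x + (407/252)x² + (55/27)x³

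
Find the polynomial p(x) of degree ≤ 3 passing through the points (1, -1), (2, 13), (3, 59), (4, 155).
3*x**3 - 2*x**2 - x - 1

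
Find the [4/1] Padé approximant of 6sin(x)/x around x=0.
x**4/20 - x**2 + 6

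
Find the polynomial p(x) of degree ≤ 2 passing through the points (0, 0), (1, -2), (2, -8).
-2*x**2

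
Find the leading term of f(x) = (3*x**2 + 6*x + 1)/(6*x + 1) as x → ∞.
x/2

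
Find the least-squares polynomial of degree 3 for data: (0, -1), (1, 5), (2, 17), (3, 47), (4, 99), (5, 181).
-17/21 + (31/9)x + (10/21)x² + (11/9)x³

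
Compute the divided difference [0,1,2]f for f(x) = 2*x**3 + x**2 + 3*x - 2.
7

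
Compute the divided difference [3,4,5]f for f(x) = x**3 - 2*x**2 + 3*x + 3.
10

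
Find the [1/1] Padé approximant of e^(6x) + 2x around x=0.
(23*x/4 + 1)/(1 - 9*x/4)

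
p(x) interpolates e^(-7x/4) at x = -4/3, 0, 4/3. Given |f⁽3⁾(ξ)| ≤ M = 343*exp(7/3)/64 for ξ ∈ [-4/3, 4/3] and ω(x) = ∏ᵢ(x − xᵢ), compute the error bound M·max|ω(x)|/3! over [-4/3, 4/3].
343*sqrt(3)*exp(7/3)/729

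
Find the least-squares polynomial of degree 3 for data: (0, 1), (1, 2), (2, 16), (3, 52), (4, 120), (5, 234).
5/6 + (-143/252)x + (17/42)x² + (65/36)x³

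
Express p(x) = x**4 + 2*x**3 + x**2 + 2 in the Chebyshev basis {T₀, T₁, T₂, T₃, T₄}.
(23/8)T₀ + (3/2)T₁ + T₂ + (1/2)T₃ + (1/8)T₄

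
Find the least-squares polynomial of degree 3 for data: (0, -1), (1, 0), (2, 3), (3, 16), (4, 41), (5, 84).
-8/9 + (125/378)x + (-41/63)x² + (43/54)x³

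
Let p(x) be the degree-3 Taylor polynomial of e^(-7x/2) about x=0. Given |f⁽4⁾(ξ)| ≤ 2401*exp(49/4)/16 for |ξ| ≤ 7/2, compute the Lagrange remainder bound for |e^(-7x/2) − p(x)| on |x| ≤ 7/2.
5764801*exp(49/4)/6144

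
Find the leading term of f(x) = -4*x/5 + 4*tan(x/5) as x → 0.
4*x**3/375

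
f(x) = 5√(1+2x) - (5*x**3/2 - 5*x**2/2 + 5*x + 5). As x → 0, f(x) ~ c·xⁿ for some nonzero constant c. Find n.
4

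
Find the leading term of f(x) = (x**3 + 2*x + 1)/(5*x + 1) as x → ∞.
x**2/5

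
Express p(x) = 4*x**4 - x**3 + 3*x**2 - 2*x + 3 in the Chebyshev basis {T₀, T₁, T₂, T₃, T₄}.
(6)T₀ + (-11/4)T₁ + (7/2)T₂ + (-1/4)T₃ + (1/2)T₄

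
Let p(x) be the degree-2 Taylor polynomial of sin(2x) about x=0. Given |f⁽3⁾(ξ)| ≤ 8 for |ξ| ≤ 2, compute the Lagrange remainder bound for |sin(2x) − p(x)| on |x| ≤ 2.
32/3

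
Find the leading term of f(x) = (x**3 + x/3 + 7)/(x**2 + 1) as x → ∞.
x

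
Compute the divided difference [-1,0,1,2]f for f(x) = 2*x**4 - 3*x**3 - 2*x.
1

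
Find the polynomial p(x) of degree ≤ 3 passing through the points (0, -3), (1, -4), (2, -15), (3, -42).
-x**3 - 2*x**2 + 2*x - 3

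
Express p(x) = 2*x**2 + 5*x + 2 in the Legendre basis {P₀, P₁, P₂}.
(8/3)P₀ + (5)P₁ + (4/3)P₂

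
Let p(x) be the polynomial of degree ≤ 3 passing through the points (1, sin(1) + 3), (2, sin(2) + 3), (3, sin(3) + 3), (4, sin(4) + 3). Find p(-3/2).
-495*sin(2)/16 + 3 + 385*sin(3)/16 - 105*sin(4)/16 + 231*sin(1)/16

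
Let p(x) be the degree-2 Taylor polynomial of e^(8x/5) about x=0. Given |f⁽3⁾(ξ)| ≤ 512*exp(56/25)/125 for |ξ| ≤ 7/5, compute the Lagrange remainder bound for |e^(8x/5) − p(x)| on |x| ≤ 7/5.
87808*exp(56/25)/46875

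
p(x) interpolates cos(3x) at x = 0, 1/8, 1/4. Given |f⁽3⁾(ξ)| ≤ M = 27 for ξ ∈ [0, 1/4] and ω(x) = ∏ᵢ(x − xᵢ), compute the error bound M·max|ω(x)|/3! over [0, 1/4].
sqrt(3)/512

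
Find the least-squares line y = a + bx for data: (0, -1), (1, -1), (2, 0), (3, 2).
a = -3/2, b = 1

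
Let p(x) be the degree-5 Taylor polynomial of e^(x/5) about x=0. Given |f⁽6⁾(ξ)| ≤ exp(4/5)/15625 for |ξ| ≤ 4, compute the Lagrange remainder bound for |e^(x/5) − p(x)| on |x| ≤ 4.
256*exp(4/5)/703125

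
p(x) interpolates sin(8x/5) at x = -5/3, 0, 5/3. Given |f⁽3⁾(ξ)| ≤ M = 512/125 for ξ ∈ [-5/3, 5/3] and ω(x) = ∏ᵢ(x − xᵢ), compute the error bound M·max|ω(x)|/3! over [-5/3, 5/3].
512*sqrt(3)/729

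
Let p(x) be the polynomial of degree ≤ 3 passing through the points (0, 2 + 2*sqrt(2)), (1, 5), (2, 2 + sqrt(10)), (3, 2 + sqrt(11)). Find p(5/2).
sqrt(2)/8 + 5*sqrt(11)/16 + 17/16 + 15*sqrt(10)/16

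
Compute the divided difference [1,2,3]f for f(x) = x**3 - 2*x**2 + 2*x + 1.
4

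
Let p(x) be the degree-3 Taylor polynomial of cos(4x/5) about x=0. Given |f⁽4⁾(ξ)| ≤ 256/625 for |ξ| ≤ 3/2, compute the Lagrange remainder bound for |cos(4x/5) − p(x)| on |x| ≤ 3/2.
54/625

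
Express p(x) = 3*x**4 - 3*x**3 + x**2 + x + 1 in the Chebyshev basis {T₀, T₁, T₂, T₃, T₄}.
(21/8)T₀ + (-5/4)T₁ + (2)T₂ + (-3/4)T₃ + (3/8)T₄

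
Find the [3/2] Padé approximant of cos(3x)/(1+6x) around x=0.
(387*x**3/14 - 129*x**2/28 - 6*x + 1)/(1 - 1011*x**2/28)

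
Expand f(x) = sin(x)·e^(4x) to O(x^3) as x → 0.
x + 4*x**2 + O(x**3)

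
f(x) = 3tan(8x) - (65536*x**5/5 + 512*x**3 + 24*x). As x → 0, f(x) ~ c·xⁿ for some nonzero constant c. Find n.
7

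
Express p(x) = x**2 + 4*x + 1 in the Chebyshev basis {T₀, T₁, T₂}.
(3/2)T₀ + (4)T₁ + (1/2)T₂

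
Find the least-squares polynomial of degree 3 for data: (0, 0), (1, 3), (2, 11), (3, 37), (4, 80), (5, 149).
5/21 + (-25/63)x + (55/42)x² + (17/18)x³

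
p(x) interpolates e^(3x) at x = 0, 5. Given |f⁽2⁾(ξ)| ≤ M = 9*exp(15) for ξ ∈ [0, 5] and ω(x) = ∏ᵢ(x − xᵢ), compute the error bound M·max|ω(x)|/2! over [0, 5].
225*exp(15)/8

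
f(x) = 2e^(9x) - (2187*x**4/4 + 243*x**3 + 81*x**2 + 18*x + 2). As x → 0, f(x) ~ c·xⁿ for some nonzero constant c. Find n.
5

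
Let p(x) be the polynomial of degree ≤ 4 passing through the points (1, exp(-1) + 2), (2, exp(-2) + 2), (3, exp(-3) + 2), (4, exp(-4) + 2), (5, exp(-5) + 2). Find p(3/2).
(-70*exp(2) - 5 + 28*e + 35*exp(4) + 140*exp(3) + 256*exp(5))*exp(-5)/128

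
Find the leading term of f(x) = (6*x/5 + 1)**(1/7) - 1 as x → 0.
6*x/35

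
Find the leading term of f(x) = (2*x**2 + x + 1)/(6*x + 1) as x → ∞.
x/3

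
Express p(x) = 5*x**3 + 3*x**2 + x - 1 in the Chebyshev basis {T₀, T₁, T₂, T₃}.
(1/2)T₀ + (19/4)T₁ + (3/2)T₂ + (5/4)T₃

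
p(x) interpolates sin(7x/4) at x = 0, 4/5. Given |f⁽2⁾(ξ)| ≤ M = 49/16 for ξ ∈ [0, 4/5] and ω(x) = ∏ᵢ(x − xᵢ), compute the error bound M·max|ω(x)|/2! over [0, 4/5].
49/200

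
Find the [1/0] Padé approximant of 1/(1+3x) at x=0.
1 - 3*x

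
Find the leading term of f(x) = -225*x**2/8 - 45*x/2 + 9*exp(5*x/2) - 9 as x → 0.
375*x**3/16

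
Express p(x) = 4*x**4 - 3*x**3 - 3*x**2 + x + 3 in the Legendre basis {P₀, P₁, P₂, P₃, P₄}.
(14/5)P₀ + (-4/5)P₁ + (2/7)P₂ + (-6/5)P₃ + (32/35)P₄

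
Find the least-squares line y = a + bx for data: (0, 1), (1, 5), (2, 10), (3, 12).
a = 13/10, b = 19/5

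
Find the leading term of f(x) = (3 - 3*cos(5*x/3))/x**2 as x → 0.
25/6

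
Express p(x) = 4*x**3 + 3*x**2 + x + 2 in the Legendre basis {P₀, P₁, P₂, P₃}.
(3)P₀ + (17/5)P₁ + (2)P₂ + (8/5)P₃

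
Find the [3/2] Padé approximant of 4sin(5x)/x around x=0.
(20 - 175*x**2/3)/(5*x**2/4 + 1)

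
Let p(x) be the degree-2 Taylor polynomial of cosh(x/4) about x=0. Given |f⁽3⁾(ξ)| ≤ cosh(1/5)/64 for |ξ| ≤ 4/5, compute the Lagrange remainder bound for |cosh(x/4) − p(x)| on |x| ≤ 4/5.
cosh(1/5)/750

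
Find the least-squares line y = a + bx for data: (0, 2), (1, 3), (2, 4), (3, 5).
a = 2, b = 1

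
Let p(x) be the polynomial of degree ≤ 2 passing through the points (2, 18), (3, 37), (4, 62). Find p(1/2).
3/4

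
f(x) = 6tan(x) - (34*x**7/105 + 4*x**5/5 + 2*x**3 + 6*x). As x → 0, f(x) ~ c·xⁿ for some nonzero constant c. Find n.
9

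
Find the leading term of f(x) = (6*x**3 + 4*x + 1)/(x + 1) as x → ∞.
6*x**2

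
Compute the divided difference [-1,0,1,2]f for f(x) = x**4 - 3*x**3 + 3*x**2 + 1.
-1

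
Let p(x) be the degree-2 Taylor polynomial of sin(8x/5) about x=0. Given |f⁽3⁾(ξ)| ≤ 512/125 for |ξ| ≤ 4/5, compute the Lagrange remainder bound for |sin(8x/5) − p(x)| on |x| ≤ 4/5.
16384/46875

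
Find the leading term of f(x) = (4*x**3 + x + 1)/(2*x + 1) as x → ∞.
2*x**2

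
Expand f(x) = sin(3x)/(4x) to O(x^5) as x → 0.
3/4 - 9*x**2/8 + 81*x**4/160 + O(x**5)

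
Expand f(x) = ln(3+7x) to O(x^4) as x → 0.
log(3) + 7*x/3 - 49*x**2/18 + 343*x**3/81 + O(x**4)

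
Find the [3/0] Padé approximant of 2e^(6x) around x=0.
72*x**3 + 36*x**2 + 12*x + 2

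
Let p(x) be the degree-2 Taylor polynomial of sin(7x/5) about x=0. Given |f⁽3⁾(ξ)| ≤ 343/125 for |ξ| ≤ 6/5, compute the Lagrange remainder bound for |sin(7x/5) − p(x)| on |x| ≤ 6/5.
12348/15625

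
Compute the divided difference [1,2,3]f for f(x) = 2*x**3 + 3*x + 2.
12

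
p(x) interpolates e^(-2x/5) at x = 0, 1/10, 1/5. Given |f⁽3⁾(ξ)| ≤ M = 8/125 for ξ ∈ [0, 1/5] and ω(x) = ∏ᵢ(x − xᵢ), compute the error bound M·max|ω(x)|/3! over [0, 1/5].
sqrt(3)/421875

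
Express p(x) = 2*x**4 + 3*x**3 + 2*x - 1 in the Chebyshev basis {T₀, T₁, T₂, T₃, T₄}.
(-1/4)T₀ + (17/4)T₁ + T₂ + (3/4)T₃ + (1/4)T₄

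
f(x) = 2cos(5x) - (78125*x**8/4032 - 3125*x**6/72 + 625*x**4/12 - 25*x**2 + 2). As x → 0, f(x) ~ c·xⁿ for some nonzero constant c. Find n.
10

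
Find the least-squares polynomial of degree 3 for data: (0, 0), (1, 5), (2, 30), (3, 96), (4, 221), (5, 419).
31/126 + (-871/756)x + (20/9)x² + (319/108)x³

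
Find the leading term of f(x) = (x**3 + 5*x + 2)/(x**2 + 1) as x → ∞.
x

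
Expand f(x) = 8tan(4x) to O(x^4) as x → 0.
32*x + 512*x**3/3 + O(x**4)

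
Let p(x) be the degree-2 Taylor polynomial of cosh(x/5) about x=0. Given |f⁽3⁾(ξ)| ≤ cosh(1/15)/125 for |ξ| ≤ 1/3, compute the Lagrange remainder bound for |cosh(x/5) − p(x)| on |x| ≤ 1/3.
cosh(1/15)/20250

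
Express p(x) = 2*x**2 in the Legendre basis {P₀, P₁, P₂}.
(2/3)P₀ + (4/3)P₂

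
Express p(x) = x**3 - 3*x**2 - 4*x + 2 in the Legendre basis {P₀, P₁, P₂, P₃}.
P₀ + (-17/5)P₁ + (-2)P₂ + (2/5)P₃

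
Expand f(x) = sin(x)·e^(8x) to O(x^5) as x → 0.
x + 8*x**2 + 191*x**3/6 + 84*x**4 + O(x**5)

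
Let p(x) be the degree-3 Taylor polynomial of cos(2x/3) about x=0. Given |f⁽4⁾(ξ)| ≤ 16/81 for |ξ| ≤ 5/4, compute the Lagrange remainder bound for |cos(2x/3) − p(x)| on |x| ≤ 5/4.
625/31104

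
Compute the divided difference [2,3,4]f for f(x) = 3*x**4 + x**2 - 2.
166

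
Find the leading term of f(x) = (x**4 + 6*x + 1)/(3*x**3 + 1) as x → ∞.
x/3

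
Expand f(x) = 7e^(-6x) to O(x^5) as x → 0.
7 - 42*x + 126*x**2 - 252*x**3 + 378*x**4 + O(x**5)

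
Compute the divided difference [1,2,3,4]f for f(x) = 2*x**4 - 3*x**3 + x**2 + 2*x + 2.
17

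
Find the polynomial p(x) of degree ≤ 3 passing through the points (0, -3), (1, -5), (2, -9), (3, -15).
-x**2 - x - 3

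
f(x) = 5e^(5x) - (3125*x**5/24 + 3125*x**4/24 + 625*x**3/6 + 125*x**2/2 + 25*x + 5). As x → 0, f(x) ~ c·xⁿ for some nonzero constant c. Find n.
6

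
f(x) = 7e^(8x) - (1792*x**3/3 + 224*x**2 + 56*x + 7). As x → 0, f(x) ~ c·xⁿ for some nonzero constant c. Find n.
4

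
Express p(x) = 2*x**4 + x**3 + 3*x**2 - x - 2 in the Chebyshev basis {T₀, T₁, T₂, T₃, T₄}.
(1/4)T₀ + (-1/4)T₁ + (5/2)T₂ + (1/4)T₃ + (1/4)T₄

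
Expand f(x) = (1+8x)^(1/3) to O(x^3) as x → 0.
1 + 8*x/3 - 64*x**2/9 + O(x**3)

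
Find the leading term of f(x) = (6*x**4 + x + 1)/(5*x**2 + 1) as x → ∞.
6*x**2/5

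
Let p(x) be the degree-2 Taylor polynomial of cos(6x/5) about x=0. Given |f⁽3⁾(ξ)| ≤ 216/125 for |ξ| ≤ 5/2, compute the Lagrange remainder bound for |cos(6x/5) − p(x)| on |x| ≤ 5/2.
9/2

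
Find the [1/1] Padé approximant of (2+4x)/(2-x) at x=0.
(2*x + 1)/(1 - x/2)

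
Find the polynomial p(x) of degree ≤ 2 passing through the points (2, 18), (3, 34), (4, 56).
3*x**2 + x + 4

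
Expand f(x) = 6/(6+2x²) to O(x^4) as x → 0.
1 - x**2/3 + O(x**4)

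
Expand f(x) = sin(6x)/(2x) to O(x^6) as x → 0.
3 - 18*x**2 + 162*x**4/5 + O(x**6)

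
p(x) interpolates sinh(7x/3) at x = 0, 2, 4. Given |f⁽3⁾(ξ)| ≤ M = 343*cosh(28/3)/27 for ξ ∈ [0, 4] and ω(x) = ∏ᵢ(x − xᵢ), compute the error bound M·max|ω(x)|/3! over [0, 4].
2744*sqrt(3)*cosh(28/3)/729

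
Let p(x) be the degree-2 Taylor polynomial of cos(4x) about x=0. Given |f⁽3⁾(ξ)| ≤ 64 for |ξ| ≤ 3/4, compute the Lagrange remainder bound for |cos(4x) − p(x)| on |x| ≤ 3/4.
9/2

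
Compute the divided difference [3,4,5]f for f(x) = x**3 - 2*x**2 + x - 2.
10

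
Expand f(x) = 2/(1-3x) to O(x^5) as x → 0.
2 + 6*x + 18*x**2 + 54*x**3 + 162*x**4 + O(x**5)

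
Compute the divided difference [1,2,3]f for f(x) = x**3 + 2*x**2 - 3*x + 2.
8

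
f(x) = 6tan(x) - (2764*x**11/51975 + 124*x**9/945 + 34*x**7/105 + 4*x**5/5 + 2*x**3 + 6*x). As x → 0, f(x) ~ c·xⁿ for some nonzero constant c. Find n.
13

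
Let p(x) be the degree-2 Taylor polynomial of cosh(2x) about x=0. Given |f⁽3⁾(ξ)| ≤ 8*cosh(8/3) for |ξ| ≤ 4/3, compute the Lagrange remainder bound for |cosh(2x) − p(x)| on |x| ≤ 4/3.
256*cosh(8/3)/81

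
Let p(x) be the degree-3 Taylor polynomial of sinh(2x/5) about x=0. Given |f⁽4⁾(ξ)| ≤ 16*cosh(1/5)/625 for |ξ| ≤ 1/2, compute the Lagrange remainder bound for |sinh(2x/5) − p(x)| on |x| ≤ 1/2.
cosh(1/5)/15000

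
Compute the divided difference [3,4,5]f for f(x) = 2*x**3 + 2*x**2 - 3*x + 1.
26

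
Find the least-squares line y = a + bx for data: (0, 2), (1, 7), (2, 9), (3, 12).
a = 27/10, b = 16/5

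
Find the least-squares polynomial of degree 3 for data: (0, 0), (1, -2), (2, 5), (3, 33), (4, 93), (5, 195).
1/14 + (-289/84)x + (-19/28)x² + (11/6)x³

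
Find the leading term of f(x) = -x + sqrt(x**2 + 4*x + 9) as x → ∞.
2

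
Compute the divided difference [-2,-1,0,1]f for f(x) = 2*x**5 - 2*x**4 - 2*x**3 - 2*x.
12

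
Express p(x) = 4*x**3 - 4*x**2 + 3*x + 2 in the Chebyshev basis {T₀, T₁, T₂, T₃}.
(6)T₁ + (-2)T₂ + T₃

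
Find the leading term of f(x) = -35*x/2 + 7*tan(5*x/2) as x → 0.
875*x**3/24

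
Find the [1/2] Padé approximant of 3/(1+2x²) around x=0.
3/(2*x**2 + 1)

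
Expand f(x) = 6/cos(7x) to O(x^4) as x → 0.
6 + 147*x**2 + O(x**4)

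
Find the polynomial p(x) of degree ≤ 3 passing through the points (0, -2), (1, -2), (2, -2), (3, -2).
-2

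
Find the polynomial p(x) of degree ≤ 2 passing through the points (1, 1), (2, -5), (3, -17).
-3*x**2 + 3*x + 1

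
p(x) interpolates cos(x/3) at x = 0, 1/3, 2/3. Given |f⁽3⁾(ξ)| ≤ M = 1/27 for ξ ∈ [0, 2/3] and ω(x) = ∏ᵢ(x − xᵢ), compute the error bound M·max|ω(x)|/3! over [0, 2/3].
sqrt(3)/19683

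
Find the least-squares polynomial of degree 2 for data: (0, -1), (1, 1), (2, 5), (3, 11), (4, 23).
-23/35 + (-17/35)x + (11/7)x²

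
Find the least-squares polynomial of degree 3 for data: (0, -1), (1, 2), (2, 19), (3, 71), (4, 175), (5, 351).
-59/63 + (587/378)x + (-509/252)x² + (341/108)x³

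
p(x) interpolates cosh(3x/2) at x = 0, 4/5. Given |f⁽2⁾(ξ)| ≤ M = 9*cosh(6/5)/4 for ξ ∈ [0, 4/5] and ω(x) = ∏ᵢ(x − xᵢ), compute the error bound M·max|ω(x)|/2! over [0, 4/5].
9*cosh(6/5)/50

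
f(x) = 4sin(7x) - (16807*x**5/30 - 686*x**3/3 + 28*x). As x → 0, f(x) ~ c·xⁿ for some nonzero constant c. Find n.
7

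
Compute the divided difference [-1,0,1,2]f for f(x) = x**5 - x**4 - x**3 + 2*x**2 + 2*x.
2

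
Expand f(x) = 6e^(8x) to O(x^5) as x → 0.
6 + 48*x + 192*x**2 + 512*x**3 + 1024*x**4 + O(x**5)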